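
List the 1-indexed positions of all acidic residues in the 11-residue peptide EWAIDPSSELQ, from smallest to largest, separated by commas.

1, 5, 9

Aspartate (D) and glutamate (E) have carboxylic-acid side chains and are the acidic amino acids.
Matching residues: E1, D5, E9.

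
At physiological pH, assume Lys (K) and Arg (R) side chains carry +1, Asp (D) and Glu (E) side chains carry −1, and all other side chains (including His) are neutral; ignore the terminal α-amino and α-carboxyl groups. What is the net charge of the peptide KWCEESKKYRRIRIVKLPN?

+5

Positive (K, R): K1, K7, K8, R10, R11, R13, K16 → +7.
Negative (D, E): E4, E5 → −2.
Net charge = (+7) + (−2) = +5.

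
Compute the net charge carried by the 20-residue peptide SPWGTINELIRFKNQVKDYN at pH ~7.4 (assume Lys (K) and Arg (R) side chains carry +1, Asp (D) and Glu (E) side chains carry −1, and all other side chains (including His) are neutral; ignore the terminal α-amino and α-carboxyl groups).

+1

Positive (K, R): R11, K13, K17 → +3.
Negative (D, E): E8, D18 → −2.
Net charge = (+3) + (−2) = +1.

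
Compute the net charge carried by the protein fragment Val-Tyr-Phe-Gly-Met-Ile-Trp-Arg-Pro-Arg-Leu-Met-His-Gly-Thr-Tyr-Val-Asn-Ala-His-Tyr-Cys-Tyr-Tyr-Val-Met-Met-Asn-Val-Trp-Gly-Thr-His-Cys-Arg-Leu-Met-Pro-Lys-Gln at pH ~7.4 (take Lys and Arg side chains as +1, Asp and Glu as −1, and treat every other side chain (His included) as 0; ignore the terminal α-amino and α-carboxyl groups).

+4

Positive (K, R): Arg8, Arg10, Arg35, Lys39 → +4.
Negative (D, E): none → −0.
Net charge = (+4) + (−0) = +4.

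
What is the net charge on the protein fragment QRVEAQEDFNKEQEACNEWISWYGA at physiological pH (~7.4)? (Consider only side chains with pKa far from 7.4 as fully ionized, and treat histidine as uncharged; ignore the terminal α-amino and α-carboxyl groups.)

Near pH 7.4, K and R contribute +1 each, D and E contribute −1 each, and every other side chain (His included, as stated) is uncharged.
Positive (K, R): R2, K11 → +2.
Negative (D, E): E4, E7, D8, E12, E14, E18 → −6.
Net charge = (+2) + (−6) = −4.

-4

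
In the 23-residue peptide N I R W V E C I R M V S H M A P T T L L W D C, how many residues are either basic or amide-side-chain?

4

Basic: H, K, R. Amide-side-chain: N, Q.
Basic residues here: R3, R9, H13 (3).
Amide-side-chain residues here: N1 (1).
The two groups share no amino acid, so total = 3 + 1 = 4.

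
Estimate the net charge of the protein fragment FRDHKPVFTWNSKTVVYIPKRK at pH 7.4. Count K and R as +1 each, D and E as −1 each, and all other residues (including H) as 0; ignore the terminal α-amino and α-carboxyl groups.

Positive (K, R): R2, K5, K13, K20, R21, K22 → +6.
Negative (D, E): D3 → −1.
Net charge = (+6) + (−1) = +5.

+5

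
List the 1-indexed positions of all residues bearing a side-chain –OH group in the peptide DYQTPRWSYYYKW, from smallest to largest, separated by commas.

Serine (S), threonine (T), and tyrosine (Y) each carry a hydroxyl group on the side chain.
Matching residues: Y2, T4, S8, Y9, Y10, Y11.

2, 4, 8, 9, 10, 11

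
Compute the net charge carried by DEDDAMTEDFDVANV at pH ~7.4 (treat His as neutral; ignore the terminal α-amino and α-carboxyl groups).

The side chains ionized at physiological pH are Lys/Arg (+1) and Asp/Glu (−1); with His treated as neutral, nothing else contributes.
Positive (K, R): none → +0.
Negative (D, E): D1, E2, D3, D4, E8, D9, D11 → −7.
Net charge = (+0) + (−7) = −7.

-7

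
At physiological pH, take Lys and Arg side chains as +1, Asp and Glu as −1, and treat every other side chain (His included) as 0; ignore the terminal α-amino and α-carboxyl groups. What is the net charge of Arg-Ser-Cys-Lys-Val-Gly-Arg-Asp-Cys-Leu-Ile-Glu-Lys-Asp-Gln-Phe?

+1

Positive (K, R): Arg1, Lys4, Arg7, Lys13 → +4.
Negative (D, E): Asp8, Glu12, Asp14 → −3.
Net charge = (+4) + (−3) = +1.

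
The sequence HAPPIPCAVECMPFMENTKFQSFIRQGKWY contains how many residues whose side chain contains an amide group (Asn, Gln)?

Matching residues: N17, Q21, Q26.

3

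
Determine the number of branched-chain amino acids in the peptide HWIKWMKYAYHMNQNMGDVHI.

3

The BCAAs are Val, Leu, and Ile — aliphatic side chains with a branch point.
Matching residues: I3, V19, I21.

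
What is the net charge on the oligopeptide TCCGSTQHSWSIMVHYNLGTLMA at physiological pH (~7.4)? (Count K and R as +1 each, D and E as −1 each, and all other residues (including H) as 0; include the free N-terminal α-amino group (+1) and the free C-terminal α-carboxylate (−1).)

Positive (K, R): none → +0.
Negative (D, E): none → −0.
The N-terminus (+1) and C-terminus (−1) cancel.
Net charge = (+0) + (−0) = 0.

0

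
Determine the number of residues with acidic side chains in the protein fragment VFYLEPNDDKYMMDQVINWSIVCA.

4

The acidic residues are Asp (D) and Glu (E), whose side chains end in a carboxylate group.
Matching residues: E5, D8, D9, D14.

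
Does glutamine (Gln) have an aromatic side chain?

Phenylalanine (F), tryptophan (W), and tyrosine (Y) have aromatic ring side chains.
Glutamine is not in this group.

No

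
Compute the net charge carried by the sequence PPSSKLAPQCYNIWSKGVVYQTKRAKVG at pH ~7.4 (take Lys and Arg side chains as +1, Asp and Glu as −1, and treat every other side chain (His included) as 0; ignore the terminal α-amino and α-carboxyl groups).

+5

Positive (K, R): K5, K16, K23, R24, K26 → +5.
Negative (D, E): none → −0.
Net charge = (+5) + (−0) = +5.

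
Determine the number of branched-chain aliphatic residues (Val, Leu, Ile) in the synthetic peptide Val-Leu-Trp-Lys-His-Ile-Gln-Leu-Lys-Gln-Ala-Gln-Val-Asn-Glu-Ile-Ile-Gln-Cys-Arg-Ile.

Matching residues: Val1, Leu2, Ile6, Leu8, Val13, Ile16, Ile17, Ile21.

8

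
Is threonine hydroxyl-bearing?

Serine (S), threonine (T), and tyrosine (Y) each carry a hydroxyl group on the side chain.
Threonine is in this group.

Yes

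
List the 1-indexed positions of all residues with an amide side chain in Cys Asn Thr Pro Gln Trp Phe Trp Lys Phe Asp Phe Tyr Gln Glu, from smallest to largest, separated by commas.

The amide-side-chain residues are Asn (N) and Gln (Q).
Matching residues: Asn2, Gln5, Gln14.

2, 5, 14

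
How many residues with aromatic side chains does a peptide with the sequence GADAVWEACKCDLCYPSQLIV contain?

The aromatic amino acids are Phe (F, benzyl), Trp (W, indole), and Tyr (Y, phenol).
Matching residues: W6, Y15.

2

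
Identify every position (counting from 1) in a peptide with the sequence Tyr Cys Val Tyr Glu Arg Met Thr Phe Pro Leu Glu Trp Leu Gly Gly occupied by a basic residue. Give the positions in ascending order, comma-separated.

6

Lysine (K), arginine (R), and histidine (H) have basic, nitrogen-containing side chains.
Matching residues: Arg6.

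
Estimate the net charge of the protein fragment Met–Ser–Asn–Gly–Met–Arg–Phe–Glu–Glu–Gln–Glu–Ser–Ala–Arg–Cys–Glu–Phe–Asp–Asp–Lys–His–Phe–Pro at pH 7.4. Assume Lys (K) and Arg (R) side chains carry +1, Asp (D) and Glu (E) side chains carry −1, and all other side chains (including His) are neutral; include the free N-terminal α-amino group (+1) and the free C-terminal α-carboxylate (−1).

-3

Positive (K, R): Arg6, Arg14, Lys20 → +3.
Negative (D, E): Glu8, Glu9, Glu11, Glu16, Asp18, Asp19 → −6.
The N-terminus (+1) and C-terminus (−1) cancel.
Net charge = (+3) + (−6) = −3.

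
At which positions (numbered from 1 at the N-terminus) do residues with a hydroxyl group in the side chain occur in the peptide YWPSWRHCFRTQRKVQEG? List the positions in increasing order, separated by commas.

The –OH-bearing residues are Ser, Thr (aliphatic alcohols), and Tyr (phenol).
Matching residues: Y1, S4, T11.

1, 4, 11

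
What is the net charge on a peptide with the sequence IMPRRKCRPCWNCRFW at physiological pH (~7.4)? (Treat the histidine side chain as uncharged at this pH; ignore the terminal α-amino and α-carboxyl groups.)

+5

At pH ~7.4 the Lys and Arg side chains are protonated (+1), the Asp and Glu side chains are deprotonated (−1), and with His taken as neutral all other side chains carry no charge.
Positive (K, R): R4, R5, K6, R8, R14 → +5.
Negative (D, E): none → −0.
Net charge = (+5) + (−0) = +5.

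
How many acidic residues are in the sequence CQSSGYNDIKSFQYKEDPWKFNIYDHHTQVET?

The acidic residues are Asp (D) and Glu (E), whose side chains end in a carboxylate group.
Matching residues: D8, E16, D17, D25, E31.

5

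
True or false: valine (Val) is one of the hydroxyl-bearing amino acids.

False

Serine (S), threonine (T), and tyrosine (Y) each carry a hydroxyl group on the side chain.
Valine is not in this group.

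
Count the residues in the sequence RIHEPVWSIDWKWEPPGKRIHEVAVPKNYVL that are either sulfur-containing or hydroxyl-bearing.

2

Sulfur-containing: C, M. Hydroxyl-bearing: S, T, Y.
Sulfur-containing residues here: none (0).
Hydroxyl-bearing residues here: S8, Y29 (2).
The two groups share no amino acid, so total = 0 + 2 = 2.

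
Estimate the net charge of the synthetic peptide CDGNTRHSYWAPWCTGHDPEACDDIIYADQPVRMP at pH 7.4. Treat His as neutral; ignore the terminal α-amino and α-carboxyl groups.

-4

At pH ~7.4 the Lys and Arg side chains are protonated (+1), the Asp and Glu side chains are deprotonated (−1), and with His taken as neutral all other side chains carry no charge.
Positive (K, R): R6, R33 → +2.
Negative (D, E): D2, D18, E20, D23, D24, D29 → −6.
Net charge = (+2) + (−6) = −4.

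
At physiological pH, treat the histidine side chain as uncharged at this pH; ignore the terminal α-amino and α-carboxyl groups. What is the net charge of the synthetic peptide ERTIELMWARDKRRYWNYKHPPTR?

At pH ~7.4 the Lys and Arg side chains are protonated (+1), the Asp and Glu side chains are deprotonated (−1), and with His taken as neutral all other side chains carry no charge.
Positive (K, R): R2, R10, K12, R13, R14, K19, R24 → +7.
Negative (D, E): E1, E5, D11 → −3.
Net charge = (+7) + (−3) = +4.

+4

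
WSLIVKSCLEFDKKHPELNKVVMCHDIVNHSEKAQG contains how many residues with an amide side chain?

3

The amide-side-chain residues are Asn (N) and Gln (Q).
Matching residues: N19, N29, Q35.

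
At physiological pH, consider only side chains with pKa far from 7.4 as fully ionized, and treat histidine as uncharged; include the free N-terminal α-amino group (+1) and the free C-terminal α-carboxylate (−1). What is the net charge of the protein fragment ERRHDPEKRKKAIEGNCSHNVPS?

+2

The side chains ionized at physiological pH are Lys/Arg (+1) and Asp/Glu (−1); with His treated as neutral, nothing else contributes.
Positive (K, R): R2, R3, K8, R9, K10, K11 → +6.
Negative (D, E): E1, D5, E7, E14 → −4.
The N-terminus (+1) and C-terminus (−1) cancel.
Net charge = (+6) + (−4) = +2.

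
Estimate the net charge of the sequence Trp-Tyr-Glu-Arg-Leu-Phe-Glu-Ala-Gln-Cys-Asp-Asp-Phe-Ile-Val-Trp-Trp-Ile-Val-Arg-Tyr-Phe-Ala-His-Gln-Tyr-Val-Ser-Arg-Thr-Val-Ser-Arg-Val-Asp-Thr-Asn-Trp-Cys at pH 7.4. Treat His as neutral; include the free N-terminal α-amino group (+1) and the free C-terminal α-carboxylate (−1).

At pH ~7.4 the Lys and Arg side chains are protonated (+1), the Asp and Glu side chains are deprotonated (−1), and with His taken as neutral all other side chains carry no charge.
Positive (K, R): Arg4, Arg20, Arg29, Arg33 → +4.
Negative (D, E): Glu3, Glu7, Asp11, Asp12, Asp35 → −5.
The N-terminus (+1) and C-terminus (−1) cancel.
Net charge = (+4) + (−5) = −1.

-1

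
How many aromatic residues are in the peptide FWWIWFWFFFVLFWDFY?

F, W, and Y each carry an aromatic ring on the side chain.
Matching residues: F1, W2, W3, W5, F6, W7, F8, F9, F10, F13, W14, F16, Y17.

13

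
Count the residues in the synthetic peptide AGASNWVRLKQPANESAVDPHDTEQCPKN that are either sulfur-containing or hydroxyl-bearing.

Sulfur-containing: C, M. Hydroxyl-bearing: S, T, Y.
Sulfur-containing residues here: C26 (1).
Hydroxyl-bearing residues here: S4, S16, T23 (3).
The two groups share no amino acid, so total = 1 + 3 = 4.

4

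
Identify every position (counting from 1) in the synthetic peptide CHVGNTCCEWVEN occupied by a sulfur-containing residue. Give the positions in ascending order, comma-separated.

The sulfur-bearing residues are cysteine (–SH) and methionine (–S–CH₃).
Matching residues: C1, C7, C8.

1, 7, 8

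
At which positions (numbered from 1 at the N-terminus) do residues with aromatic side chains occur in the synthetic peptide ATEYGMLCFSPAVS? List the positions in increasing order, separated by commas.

4, 9

Phenylalanine (F), tryptophan (W), and tyrosine (Y) have aromatic ring side chains.
Matching residues: Y4, F9.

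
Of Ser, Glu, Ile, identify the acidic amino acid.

Only D (aspartate) and E (glutamate) carry a side-chain carboxylic acid.
Of the listed options, only Glu belongs to this group.

Glu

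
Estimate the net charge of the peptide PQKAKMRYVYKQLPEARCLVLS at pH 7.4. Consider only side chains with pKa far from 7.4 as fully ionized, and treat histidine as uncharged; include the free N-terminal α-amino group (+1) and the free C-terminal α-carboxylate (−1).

Near pH 7.4, K and R contribute +1 each, D and E contribute −1 each, and every other side chain (His included, as stated) is uncharged.
Positive (K, R): K3, K5, R7, K11, R17 → +5.
Negative (D, E): E15 → −1.
The N-terminus (+1) and C-terminus (−1) cancel.
Net charge = (+5) + (−1) = +4.

+4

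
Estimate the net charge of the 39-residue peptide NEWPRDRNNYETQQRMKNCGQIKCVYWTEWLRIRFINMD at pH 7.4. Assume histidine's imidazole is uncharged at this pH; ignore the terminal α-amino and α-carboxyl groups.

+2

Near pH 7.4, K and R contribute +1 each, D and E contribute −1 each, and every other side chain (His included, as stated) is uncharged.
Positive (K, R): R5, R7, R15, K17, K23, R32, R34 → +7.
Negative (D, E): E2, D6, E11, E29, D39 → −5.
Net charge = (+7) + (−5) = +2.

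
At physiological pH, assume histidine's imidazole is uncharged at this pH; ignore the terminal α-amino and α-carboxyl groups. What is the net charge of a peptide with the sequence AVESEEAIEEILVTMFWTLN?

-5

The side chains ionized at physiological pH are Lys/Arg (+1) and Asp/Glu (−1); with His treated as neutral, nothing else contributes.
Positive (K, R): none → +0.
Negative (D, E): E3, E5, E6, E9, E10 → −5.
Net charge = (+0) + (−5) = −5.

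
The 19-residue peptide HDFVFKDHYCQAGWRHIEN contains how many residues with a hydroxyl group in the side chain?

1

The –OH-bearing residues are Ser, Thr (aliphatic alcohols), and Tyr (phenol).
Matching residues: Y9.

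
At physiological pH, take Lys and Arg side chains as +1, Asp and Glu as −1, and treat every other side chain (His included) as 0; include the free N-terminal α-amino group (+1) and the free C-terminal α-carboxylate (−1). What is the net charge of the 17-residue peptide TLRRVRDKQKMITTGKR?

+6

Positive (K, R): R3, R4, R6, K8, K10, K16, R17 → +7.
Negative (D, E): D7 → −1.
The N-terminus (+1) and C-terminus (−1) cancel.
Net charge = (+7) + (−1) = +6.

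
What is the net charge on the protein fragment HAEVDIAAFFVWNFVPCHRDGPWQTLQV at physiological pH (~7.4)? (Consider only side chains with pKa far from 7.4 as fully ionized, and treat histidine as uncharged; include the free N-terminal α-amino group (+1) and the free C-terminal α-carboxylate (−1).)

The side chains ionized at physiological pH are Lys/Arg (+1) and Asp/Glu (−1); with His treated as neutral, nothing else contributes.
Positive (K, R): R19 → +1.
Negative (D, E): E3, D5, D20 → −3.
The N-terminus (+1) and C-terminus (−1) cancel.
Net charge = (+1) + (−3) = −2.

-2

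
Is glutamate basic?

K, R, and H are the three residues with basic side chains (ε-amine, guanidinium, and imidazole respectively).
Glutamate is not in this group.

No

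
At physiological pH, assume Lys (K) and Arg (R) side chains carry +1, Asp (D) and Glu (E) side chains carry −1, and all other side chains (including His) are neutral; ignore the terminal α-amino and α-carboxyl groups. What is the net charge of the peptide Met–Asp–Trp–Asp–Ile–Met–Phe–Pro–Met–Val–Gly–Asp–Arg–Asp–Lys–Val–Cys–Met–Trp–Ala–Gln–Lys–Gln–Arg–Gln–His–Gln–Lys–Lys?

+2

Positive (K, R): Arg13, Lys15, Lys22, Arg24, Lys28, Lys29 → +6.
Negative (D, E): Asp2, Asp4, Asp12, Asp14 → −4.
Net charge = (+6) + (−4) = +2.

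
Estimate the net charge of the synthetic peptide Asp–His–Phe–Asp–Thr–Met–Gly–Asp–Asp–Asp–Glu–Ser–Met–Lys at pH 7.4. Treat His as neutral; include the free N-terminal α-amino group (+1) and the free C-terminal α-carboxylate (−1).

Near pH 7.4, K and R contribute +1 each, D and E contribute −1 each, and every other side chain (His included, as stated) is uncharged.
Positive (K, R): Lys14 → +1.
Negative (D, E): Asp1, Asp4, Asp8, Asp9, Asp10, Glu11 → −6.
The N-terminus (+1) and C-terminus (−1) cancel.
Net charge = (+1) + (−6) = −5.

-5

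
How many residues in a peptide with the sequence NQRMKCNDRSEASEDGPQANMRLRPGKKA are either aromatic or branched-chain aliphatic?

Aromatic: F, W, Y. Branched-chain aliphatic: I, L, V.
Aromatic residues here: none (0).
Branched-chain aliphatic residues here: L23 (1).
The two groups share no amino acid, so total = 0 + 1 = 1.

1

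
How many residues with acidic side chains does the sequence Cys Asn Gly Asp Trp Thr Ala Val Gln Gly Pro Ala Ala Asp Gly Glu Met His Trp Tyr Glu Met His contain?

4

The acidic residues are Asp (D) and Glu (E), whose side chains end in a carboxylate group.
Matching residues: Asp4, Asp14, Glu16, Glu21.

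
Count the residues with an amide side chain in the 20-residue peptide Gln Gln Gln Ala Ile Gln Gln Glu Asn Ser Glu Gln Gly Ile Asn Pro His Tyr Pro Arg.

Asparagine (N) and glutamine (Q) have uncharged amide side chains.
Matching residues: Gln1, Gln2, Gln3, Gln6, Gln7, Asn9, Gln12, Asn15.

8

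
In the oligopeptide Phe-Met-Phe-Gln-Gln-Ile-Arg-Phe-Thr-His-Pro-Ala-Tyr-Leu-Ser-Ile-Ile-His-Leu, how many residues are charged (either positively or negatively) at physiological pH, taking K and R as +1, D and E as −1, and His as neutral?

Charged side chains at pH ~7.4: K, R (positive); D, E (negative).
Matching residues: Arg7.

1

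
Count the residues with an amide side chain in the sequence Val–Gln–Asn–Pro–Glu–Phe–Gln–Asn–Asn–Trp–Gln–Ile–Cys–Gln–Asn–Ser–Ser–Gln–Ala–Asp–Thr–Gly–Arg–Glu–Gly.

9

The amide-side-chain residues are Asn (N) and Gln (Q).
Matching residues: Gln2, Asn3, Gln7, Asn8, Asn9, Gln11, Gln14, Asn15, Gln18.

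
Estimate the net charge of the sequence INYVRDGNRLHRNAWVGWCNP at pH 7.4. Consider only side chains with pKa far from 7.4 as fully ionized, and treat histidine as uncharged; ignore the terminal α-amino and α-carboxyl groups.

+2

Near pH 7.4, K and R contribute +1 each, D and E contribute −1 each, and every other side chain (His included, as stated) is uncharged.
Positive (K, R): R5, R9, R12 → +3.
Negative (D, E): D6 → −1.
Net charge = (+3) + (−1) = +2.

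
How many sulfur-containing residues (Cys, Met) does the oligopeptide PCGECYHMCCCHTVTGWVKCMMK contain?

Matching residues: C2, C5, M8, C9, C10, C11, C20, M21, M22.

9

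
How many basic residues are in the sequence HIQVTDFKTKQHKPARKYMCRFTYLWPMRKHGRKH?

The basic amino acids are Lys (K), Arg (R), and His (H).
Matching residues: H1, K8, K10, H12, K13, R16, K17, R21, R29, K30, H31, R33, K34, H35.

14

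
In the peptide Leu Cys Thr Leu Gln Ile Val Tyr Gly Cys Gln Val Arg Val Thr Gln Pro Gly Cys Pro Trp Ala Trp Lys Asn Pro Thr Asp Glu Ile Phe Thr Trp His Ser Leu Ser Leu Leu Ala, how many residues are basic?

3

K, R, and H are the three residues with basic side chains (ε-amine, guanidinium, and imidazole respectively).
Matching residues: Arg13, Lys24, His34.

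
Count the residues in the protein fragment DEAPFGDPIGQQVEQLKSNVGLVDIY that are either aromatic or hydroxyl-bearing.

3

Aromatic: F, W, Y. Hydroxyl-bearing: S, T, Y.
Aromatic residues here: F5, Y26 (2).
Hydroxyl-bearing residues here: S18, Y26 (2).
Y is in both groups, so the 1 Y residue must not be double-counted.
Total = 2 + 2 − 1 = 3.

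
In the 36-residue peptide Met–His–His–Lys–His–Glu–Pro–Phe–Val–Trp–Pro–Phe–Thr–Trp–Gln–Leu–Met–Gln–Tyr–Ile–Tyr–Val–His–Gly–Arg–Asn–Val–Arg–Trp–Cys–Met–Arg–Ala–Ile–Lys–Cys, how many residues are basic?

9

K, R, and H are the three residues with basic side chains (ε-amine, guanidinium, and imidazole respectively).
Matching residues: His2, His3, Lys4, His5, His23, Arg25, Arg28, Arg32, Lys35.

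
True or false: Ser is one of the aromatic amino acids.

The aromatic amino acids are Phe (F, benzyl), Trp (W, indole), and Tyr (Y, phenol).
Serine is not in this group.

False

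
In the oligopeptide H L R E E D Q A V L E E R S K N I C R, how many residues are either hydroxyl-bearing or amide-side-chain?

3

Hydroxyl-bearing: S, T, Y. Amide-side-chain: N, Q.
Hydroxyl-bearing residues here: S14 (1).
Amide-side-chain residues here: Q7, N16 (2).
The two groups share no amino acid, so total = 1 + 2 = 3.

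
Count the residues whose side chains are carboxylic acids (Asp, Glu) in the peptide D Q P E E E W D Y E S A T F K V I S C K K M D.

7

Matching residues: D1, E4, E5, E6, D8, E10, D23.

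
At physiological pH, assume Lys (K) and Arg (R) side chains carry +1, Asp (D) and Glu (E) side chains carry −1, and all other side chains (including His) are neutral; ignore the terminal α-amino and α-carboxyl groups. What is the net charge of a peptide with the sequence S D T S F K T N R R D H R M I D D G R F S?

Positive (K, R): K6, R9, R10, R13, R19 → +5.
Negative (D, E): D2, D11, D16, D17 → −4.
Net charge = (+5) + (−4) = +1.

+1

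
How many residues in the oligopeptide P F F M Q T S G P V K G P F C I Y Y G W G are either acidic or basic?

Acidic: D, E. Basic: H, K, R.
Acidic residues here: none (0).
Basic residues here: K11 (1).
The two groups share no amino acid, so total = 0 + 1 = 1.

1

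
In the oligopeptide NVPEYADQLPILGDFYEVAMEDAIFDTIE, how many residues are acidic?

8

Aspartate (D) and glutamate (E) have carboxylic-acid side chains and are the acidic amino acids.
Matching residues: E4, D7, D14, E17, E21, D22, D26, E29.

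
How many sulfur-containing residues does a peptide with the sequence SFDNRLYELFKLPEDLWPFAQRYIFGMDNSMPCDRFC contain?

Cysteine (C, thiol) and methionine (M, thioether) are the two sulfur-containing amino acids.
Matching residues: M27, M31, C33, C37.

4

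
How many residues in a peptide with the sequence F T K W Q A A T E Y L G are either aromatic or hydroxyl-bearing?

Aromatic: F, W, Y. Hydroxyl-bearing: S, T, Y.
Aromatic residues here: F1, W4, Y10 (3).
Hydroxyl-bearing residues here: T2, T8, Y10 (3).
Y is in both groups, so the 1 Y residue must not be double-counted.
Total = 3 + 3 − 1 = 5.

5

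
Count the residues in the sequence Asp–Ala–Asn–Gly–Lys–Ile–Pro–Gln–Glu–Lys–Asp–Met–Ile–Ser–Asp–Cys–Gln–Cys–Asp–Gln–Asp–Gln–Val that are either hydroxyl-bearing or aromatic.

Hydroxyl-bearing: S, T, Y. Aromatic: F, W, Y.
Hydroxyl-bearing residues here: Ser14 (1).
Aromatic residues here: none (0).
(Y belongs to both groups, but none appear in this sequence.) Total = 1 + 0 = 1.

1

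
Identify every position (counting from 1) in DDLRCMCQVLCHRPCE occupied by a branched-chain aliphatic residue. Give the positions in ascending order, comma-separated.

3, 9, 10

V, L, and I make up the branched-chain aliphatic group.
Matching residues: L3, V9, L10.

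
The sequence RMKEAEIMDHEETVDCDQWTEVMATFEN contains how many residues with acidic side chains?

The acidic residues are Asp (D) and Glu (E), whose side chains end in a carboxylate group.
Matching residues: E4, E6, D9, E11, E12, D15, D17, E21, E27.

9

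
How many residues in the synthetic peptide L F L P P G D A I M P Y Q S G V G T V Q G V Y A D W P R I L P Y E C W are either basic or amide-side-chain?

Basic: H, K, R. Amide-side-chain: N, Q.
Basic residues here: R28 (1).
Amide-side-chain residues here: Q13, Q20 (2).
The two groups share no amino acid, so total = 1 + 2 = 3.

3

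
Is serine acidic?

No

The acidic residues are Asp (D) and Glu (E), whose side chains end in a carboxylate group.
Serine is not in this group.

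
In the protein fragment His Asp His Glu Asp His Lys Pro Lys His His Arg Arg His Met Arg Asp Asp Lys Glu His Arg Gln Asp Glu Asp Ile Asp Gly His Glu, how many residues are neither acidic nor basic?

Acidic: D, E. Basic: K, R, H. All other residues are neither.
Matching residues: Pro8, Met15, Gln23, Ile27, Gly29.

5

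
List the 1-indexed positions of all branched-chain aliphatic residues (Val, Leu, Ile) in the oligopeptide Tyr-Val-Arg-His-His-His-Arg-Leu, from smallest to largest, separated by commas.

Matching residues: Val2, Leu8.

2, 8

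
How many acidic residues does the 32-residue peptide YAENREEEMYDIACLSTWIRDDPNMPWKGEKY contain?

8

Only D (aspartate) and E (glutamate) carry a side-chain carboxylic acid.
Matching residues: E3, E6, E7, E8, D11, D21, D22, E30.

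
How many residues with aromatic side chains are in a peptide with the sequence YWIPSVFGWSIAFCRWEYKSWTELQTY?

The aromatic amino acids are Phe (F, benzyl), Trp (W, indole), and Tyr (Y, phenol).
Matching residues: Y1, W2, F7, W9, F13, W16, Y18, W21, Y27.

9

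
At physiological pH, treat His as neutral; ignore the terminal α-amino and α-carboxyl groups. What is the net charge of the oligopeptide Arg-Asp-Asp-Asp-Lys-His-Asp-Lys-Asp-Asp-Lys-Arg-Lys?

0

The side chains ionized at physiological pH are Lys/Arg (+1) and Asp/Glu (−1); with His treated as neutral, nothing else contributes.
Positive (K, R): Arg1, Lys5, Lys8, Lys11, Arg12, Lys13 → +6.
Negative (D, E): Asp2, Asp3, Asp4, Asp7, Asp9, Asp10 → −6.
Net charge = (+6) + (−6) = 0.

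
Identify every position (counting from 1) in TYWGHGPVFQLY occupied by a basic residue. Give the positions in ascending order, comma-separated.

5

Matching residues: H5.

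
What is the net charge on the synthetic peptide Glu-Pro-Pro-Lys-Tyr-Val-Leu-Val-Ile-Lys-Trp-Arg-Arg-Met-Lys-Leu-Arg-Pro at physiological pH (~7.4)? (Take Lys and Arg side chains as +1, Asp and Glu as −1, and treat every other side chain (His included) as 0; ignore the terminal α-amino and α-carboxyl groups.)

Positive (K, R): Lys4, Lys10, Arg12, Arg13, Lys15, Arg17 → +6.
Negative (D, E): Glu1 → −1.
Net charge = (+6) + (−1) = +5.

+5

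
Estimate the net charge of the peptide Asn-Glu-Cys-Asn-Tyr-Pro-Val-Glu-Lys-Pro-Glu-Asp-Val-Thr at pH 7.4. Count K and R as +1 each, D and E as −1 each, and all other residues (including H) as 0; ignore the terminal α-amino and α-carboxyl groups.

-3

Positive (K, R): Lys9 → +1.
Negative (D, E): Glu2, Glu8, Glu11, Asp12 → −4.
Net charge = (+1) + (−4) = −3.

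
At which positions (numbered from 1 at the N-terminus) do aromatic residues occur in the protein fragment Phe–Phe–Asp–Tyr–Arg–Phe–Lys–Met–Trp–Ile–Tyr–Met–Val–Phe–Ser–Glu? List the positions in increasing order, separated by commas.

1, 2, 4, 6, 9, 11, 14

F, W, and Y each carry an aromatic ring on the side chain.
Matching residues: Phe1, Phe2, Tyr4, Phe6, Trp9, Tyr11, Phe14.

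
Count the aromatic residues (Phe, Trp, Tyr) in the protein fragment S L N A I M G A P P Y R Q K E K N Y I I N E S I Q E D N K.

2

Matching residues: Y11, Y18.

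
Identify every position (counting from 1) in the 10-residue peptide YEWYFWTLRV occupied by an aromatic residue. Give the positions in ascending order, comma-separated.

Matching residues: Y1, W3, Y4, F5, W6.

1, 3, 4, 5, 6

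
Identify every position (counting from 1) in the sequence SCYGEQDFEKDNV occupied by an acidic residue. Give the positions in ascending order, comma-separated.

Aspartate (D) and glutamate (E) have carboxylic-acid side chains and are the acidic amino acids.
Matching residues: E5, D7, E9, D11.

5, 7, 9, 11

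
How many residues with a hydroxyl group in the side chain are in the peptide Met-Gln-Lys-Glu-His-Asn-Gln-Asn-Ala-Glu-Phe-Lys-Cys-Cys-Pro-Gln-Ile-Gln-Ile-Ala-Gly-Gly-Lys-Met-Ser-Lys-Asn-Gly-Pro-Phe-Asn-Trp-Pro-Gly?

Serine (S), threonine (T), and tyrosine (Y) each carry a hydroxyl group on the side chain.
Matching residues: Ser25.

1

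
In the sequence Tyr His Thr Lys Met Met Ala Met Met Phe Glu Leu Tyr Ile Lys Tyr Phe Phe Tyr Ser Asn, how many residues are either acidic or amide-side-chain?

Acidic: D, E. Amide-side-chain: N, Q.
Acidic residues here: Glu11 (1).
Amide-side-chain residues here: Asn21 (1).
The two groups share no amino acid, so total = 1 + 1 = 2.

2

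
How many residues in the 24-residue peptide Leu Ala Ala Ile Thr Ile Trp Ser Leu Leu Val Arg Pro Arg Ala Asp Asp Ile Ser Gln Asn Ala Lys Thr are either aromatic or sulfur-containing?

1

Aromatic: F, W, Y. Sulfur-containing: C, M.
Aromatic residues here: Trp7 (1).
Sulfur-containing residues here: none (0).
The two groups share no amino acid, so total = 1 + 0 = 1.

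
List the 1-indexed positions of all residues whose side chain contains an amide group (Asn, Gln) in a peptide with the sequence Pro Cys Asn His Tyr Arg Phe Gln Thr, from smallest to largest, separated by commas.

3, 8

Matching residues: Asn3, Gln8.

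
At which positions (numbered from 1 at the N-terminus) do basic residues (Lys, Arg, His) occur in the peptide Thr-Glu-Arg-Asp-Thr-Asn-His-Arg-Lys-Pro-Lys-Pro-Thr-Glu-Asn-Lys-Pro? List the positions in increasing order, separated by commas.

3, 7, 8, 9, 11, 16

Matching residues: Arg3, His7, Arg8, Lys9, Lys11, Lys16.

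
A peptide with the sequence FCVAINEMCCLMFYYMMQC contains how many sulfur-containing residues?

8

Only Cys (C) and Met (M) have a sulfur atom in the side chain.
Matching residues: C2, M8, C9, C10, M12, M16, M17, C19.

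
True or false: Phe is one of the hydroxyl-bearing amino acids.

False

S, T, and Y are the three residues with a side-chain hydroxyl.
Phenylalanine is not in this group.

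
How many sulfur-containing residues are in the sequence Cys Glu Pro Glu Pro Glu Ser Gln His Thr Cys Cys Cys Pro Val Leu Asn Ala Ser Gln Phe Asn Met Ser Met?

6

Cysteine (C, thiol) and methionine (M, thioether) are the two sulfur-containing amino acids.
Matching residues: Cys1, Cys11, Cys12, Cys13, Met23, Met25.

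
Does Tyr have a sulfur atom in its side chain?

No

Cysteine (C, thiol) and methionine (M, thioether) are the two sulfur-containing amino acids.
Tyrosine is not in this group.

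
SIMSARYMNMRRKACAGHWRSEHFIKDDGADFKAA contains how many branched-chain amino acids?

2

The BCAAs are Val, Leu, and Ile — aliphatic side chains with a branch point.
Matching residues: I2, I25.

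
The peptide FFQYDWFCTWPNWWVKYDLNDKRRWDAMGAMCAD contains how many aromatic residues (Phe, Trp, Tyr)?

Matching residues: F1, F2, Y4, W6, F7, W10, W13, W14, Y17, W25.

10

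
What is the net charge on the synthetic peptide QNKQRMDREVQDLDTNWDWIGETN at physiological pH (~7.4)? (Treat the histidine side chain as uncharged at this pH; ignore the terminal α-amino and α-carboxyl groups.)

Near pH 7.4, K and R contribute +1 each, D and E contribute −1 each, and every other side chain (His included, as stated) is uncharged.
Positive (K, R): K3, R5, R8 → +3.
Negative (D, E): D7, E9, D12, D14, D18, E22 → −6.
Net charge = (+3) + (−6) = −3.

-3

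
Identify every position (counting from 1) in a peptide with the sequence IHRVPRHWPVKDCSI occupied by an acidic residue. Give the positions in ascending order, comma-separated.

12

Matching residues: D12.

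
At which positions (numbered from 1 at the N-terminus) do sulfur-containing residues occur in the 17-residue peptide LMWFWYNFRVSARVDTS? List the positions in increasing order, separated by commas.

Cysteine (C, thiol) and methionine (M, thioether) are the two sulfur-containing amino acids.
Matching residues: M2.

2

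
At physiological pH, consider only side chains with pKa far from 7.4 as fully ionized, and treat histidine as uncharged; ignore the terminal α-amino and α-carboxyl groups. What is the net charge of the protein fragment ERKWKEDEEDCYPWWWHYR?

-2

The side chains ionized at physiological pH are Lys/Arg (+1) and Asp/Glu (−1); with His treated as neutral, nothing else contributes.
Positive (K, R): R2, K3, K5, R19 → +4.
Negative (D, E): E1, E6, D7, E8, E9, D10 → −6.
Net charge = (+4) + (−6) = −2.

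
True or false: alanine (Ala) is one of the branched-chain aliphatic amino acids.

V, L, and I make up the branched-chain aliphatic group.
Alanine is not in this group.

False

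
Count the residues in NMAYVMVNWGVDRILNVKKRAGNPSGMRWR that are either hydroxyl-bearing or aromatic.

4

Hydroxyl-bearing: S, T, Y. Aromatic: F, W, Y.
Hydroxyl-bearing residues here: Y4, S25 (2).
Aromatic residues here: Y4, W9, W29 (3).
Y is in both groups, so the 1 Y residue must not be double-counted.
Total = 2 + 3 − 1 = 4.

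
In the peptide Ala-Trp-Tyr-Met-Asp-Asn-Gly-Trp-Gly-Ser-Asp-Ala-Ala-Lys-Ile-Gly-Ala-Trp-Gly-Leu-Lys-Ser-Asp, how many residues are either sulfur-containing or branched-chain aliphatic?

3

Sulfur-containing: C, M. Branched-chain aliphatic: I, L, V.
Sulfur-containing residues here: Met4 (1).
Branched-chain aliphatic residues here: Ile15, Leu20 (2).
The two groups share no amino acid, so total = 1 + 2 = 3.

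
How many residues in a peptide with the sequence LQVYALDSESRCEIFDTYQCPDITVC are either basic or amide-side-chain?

3

Basic: H, K, R. Amide-side-chain: N, Q.
Basic residues here: R11 (1).
Amide-side-chain residues here: Q2, Q19 (2).
The two groups share no amino acid, so total = 1 + 2 = 3.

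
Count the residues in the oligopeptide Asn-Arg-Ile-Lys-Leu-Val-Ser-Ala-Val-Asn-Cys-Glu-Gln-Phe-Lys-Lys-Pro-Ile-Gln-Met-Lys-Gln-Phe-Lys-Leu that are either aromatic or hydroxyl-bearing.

3

Aromatic: F, W, Y. Hydroxyl-bearing: S, T, Y.
Aromatic residues here: Phe14, Phe23 (2).
Hydroxyl-bearing residues here: Ser7 (1).
(Y belongs to both groups, but none appear in this sequence.) Total = 2 + 1 = 3.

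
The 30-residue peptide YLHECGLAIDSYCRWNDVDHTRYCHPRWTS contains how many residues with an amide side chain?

The amide-side-chain residues are Asn (N) and Gln (Q).
Matching residues: N16.

1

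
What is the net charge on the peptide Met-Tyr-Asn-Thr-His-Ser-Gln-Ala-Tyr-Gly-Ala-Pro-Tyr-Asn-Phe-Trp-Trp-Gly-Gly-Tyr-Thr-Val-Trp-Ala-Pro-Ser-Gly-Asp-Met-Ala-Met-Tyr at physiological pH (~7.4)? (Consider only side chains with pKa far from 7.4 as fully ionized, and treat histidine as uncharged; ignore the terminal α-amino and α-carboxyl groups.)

-1

At pH ~7.4 the Lys and Arg side chains are protonated (+1), the Asp and Glu side chains are deprotonated (−1), and with His taken as neutral all other side chains carry no charge.
Positive (K, R): none → +0.
Negative (D, E): Asp28 → −1.
Net charge = (+0) + (−1) = −1.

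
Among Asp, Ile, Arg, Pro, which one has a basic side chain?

Arg

The basic amino acids are Lys (K), Arg (R), and His (H).
Of the listed options, only Arg belongs to this group.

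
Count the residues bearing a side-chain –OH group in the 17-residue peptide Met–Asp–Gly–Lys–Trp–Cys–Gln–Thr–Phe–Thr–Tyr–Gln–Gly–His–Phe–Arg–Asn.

Serine (S), threonine (T), and tyrosine (Y) each carry a hydroxyl group on the side chain.
Matching residues: Thr8, Thr10, Tyr11.

3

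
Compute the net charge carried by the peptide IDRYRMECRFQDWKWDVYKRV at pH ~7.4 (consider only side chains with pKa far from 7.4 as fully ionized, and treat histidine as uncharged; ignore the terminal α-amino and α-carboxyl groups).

+2

The side chains ionized at physiological pH are Lys/Arg (+1) and Asp/Glu (−1); with His treated as neutral, nothing else contributes.
Positive (K, R): R3, R5, R9, K14, K19, R20 → +6.
Negative (D, E): D2, E7, D12, D16 → −4.
Net charge = (+6) + (−4) = +2.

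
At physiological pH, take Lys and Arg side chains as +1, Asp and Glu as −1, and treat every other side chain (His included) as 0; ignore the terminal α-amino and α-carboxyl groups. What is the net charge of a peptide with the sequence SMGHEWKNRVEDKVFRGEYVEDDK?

-2

Positive (K, R): K7, R9, K13, R16, K24 → +5.
Negative (D, E): E5, E11, D12, E18, E21, D22, D23 → −7.
Net charge = (+5) + (−7) = −2.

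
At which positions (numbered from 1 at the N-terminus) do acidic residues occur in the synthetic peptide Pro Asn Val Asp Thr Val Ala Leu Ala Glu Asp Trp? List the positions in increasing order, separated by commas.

Only D (aspartate) and E (glutamate) carry a side-chain carboxylic acid.
Matching residues: Asp4, Glu10, Asp11.

4, 10, 11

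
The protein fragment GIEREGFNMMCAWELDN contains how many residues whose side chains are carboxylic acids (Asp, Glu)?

4

Matching residues: E3, E5, E14, D16.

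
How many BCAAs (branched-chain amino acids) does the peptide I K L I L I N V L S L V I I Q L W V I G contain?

Valine (V), leucine (L), and isoleucine (I) are the branched-chain amino acids.
Matching residues: I1, L3, I4, L5, I6, V8, L9, L11, V12, I13, I14, L16, V18, I19.

14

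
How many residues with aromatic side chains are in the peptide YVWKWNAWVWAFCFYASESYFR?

The aromatic amino acids are Phe (F, benzyl), Trp (W, indole), and Tyr (Y, phenol).
Matching residues: Y1, W3, W5, W8, W10, F12, F14, Y15, Y20, F21.

10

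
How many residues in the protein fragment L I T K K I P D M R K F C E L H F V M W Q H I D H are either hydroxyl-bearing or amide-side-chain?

Hydroxyl-bearing: S, T, Y. Amide-side-chain: N, Q.
Hydroxyl-bearing residues here: T3 (1).
Amide-side-chain residues here: Q21 (1).
The two groups share no amino acid, so total = 1 + 1 = 2.

2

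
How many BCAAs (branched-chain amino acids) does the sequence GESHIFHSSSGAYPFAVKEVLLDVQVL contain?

V, L, and I make up the branched-chain aliphatic group.
Matching residues: I5, V17, V20, L21, L22, V24, V26, L27.

8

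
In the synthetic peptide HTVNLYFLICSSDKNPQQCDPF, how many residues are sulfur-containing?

Cysteine (C, thiol) and methionine (M, thioether) are the two sulfur-containing amino acids.
Matching residues: C10, C19.

2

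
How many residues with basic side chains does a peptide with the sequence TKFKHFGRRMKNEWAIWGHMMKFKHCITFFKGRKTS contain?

13

The basic amino acids are Lys (K), Arg (R), and His (H).
Matching residues: K2, K4, H5, R8, R9, K11, H19, K22, K24, H25, K31, R33, K34.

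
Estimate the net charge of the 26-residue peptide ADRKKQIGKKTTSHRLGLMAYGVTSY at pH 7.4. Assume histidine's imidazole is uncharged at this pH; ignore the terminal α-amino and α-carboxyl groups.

At pH ~7.4 the Lys and Arg side chains are protonated (+1), the Asp and Glu side chains are deprotonated (−1), and with His taken as neutral all other side chains carry no charge.
Positive (K, R): R3, K4, K5, K9, K10, R15 → +6.
Negative (D, E): D2 → −1.
Net charge = (+6) + (−1) = +5.

+5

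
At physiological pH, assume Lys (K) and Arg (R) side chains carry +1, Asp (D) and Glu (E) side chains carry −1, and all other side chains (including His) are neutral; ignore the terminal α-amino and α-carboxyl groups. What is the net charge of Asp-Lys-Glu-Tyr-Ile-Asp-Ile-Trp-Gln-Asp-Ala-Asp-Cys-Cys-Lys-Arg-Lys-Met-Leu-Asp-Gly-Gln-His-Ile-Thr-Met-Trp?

Positive (K, R): Lys2, Lys15, Arg16, Lys17 → +4.
Negative (D, E): Asp1, Glu3, Asp6, Asp10, Asp12, Asp20 → −6.
Net charge = (+4) + (−6) = −2.

-2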